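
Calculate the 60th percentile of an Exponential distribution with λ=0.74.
1.2382

We have X ~ Exponential(λ=0.74).

We want to find x such that P(X ≤ x) = 0.6.

This is the 60th percentile, which means 60% of values fall below this point.

Using the inverse CDF (quantile function):
x = F⁻¹(0.6) = 1.2382

Verification: P(X ≤ 1.2382) = 0.6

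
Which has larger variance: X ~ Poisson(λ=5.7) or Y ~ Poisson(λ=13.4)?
Y has larger variance (13.4000 > 5.7000)

Compute the variance for each distribution:

X ~ Poisson(λ=5.7):
Var(X) = 5.7000

Y ~ Poisson(λ=13.4):
Var(Y) = 13.4000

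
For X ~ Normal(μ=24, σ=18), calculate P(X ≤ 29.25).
0.614729

We have X ~ Normal(μ=24, σ=18).

The CDF gives us P(X ≤ k).

Using the CDF:
P(X ≤ 29.25) = 0.614729

This means there's approximately a 61.5% chance that X is at most 29.25.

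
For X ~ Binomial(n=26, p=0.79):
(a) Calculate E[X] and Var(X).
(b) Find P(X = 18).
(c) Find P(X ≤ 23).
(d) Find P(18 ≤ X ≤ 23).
(a) E[X] = 20.5400, Var(X) = 4.3134
(b) P(X = 18) = 0.084879
(c) P(X ≤ 23) = 0.932713
(d) P(18 ≤ X ≤ 23) = 0.855708

We have X ~ Binomial(n=26, p=0.79).

(a) Moments:
E[X] = 20.5400
Var(X) = 4.3134
σ = √Var(X) = 2.0769

(b) Point probability using PMF:
P(X = 18) = 0.084879

(c) Cumulative probability using CDF:
P(X ≤ 23) = F(23) = 0.932713

(d) Range probability:
P(18 ≤ X ≤ 23) = P(X ≤ 23) - P(X ≤ 17)
                   = F(23) - F(17)
                   = 0.932713 - 0.077005
                   = 0.855708

This means approximately 85.6% of outcomes fall in the interval [18, 23].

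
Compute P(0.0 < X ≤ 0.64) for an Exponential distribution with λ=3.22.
0.872648

We have X ~ Exponential(λ=3.22).

To find P(0.0 < X ≤ 0.64), we use:
P(0.0 < X ≤ 0.64) = P(X ≤ 0.64) - P(X ≤ 0.0)
                 = F(0.64) - F(0.0)
                 = 0.872648 - 0.000000
                 = 0.872648

So there's approximately a 87.3% chance that X falls in this range.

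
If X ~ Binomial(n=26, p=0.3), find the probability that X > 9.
0.229527

We have X ~ Binomial(n=26, p=0.3).

P(X > 9) = 1 - P(X ≤ 9)
                = 1 - F(9)
                = 1 - 0.770473
                = 0.229527

So there's approximately a 23.0% chance that X exceeds 9.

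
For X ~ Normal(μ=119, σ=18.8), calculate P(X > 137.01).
0.169037

We have X ~ Normal(μ=119, σ=18.8).

P(X > 137.01) = 1 - P(X ≤ 137.01)
                = 1 - F(137.01)
                = 1 - 0.830963
                = 0.169037

So there's approximately a 16.9% chance that X exceeds 137.01.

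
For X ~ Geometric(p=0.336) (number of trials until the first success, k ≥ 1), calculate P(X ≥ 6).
0.129074

We have X ~ Geometric(p=0.336) (number of trials until the first success, k ≥ 1).

For discrete distributions, P(X ≥ 6) = 1 - P(X ≤ 5).

P(X ≤ 5) = 0.870926
P(X ≥ 6) = 1 - 0.870926 = 0.129074

So there's approximately a 12.9% chance that X is at least 6.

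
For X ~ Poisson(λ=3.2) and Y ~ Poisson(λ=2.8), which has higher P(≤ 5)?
Y has higher probability (P(Y ≤ 5) = 0.9349 > P(X ≤ 5) = 0.8946)

Compute P(≤ 5) for each distribution:

X ~ Poisson(λ=3.2):
P(X ≤ 5) = 0.8946

Y ~ Poisson(λ=2.8):
P(Y ≤ 5) = 0.9349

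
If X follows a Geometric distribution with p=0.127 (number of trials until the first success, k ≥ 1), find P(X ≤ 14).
0.850652

We have X ~ Geometric(p=0.127) (number of trials until the first success, k ≥ 1).

The CDF gives us P(X ≤ k).

Using the CDF:
P(X ≤ 14) = 0.850652

This means there's approximately a 85.1% chance that X is at most 14.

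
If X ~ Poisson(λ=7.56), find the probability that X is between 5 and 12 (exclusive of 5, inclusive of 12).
0.720160

We have X ~ Poisson(λ=7.56).

To find P(5 < X ≤ 12), we use:
P(5 < X ≤ 12) = P(X ≤ 12) - P(X ≤ 5)
                 = F(12) - F(5)
                 = 0.955100 - 0.234940
                 = 0.720160

So there's approximately a 72.0% chance that X falls in this range.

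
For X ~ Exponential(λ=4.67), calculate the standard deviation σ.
0.2141

We have X ~ Exponential(λ=4.67).

For an Exponential distribution with λ=4.67:
σ = √Var(X) = 0.2141

The standard deviation is the square root of the variance.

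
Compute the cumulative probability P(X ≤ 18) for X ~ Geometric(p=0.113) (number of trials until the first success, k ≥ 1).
0.884489

We have X ~ Geometric(p=0.113) (number of trials until the first success, k ≥ 1).

The CDF gives us P(X ≤ k).

Using the CDF:
P(X ≤ 18) = 0.884489

This means there's approximately a 88.4% chance that X is at most 18.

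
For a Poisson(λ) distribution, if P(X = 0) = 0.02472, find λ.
λ = 3.7001

For a Poisson(λ) distribution, the PMF at 0 is:
P(X = 0) = λ^0 e^(-λ) / 0! = e^(-λ)

Given P(X = 0) = 0.02472:
e^(-λ) = 0.02472
-λ = ln(0.02472)
λ = -ln(0.02472) = 3.7001

Verification: e^(-3.7001) = 0.02472 ✓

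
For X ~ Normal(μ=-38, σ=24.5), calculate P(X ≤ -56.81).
0.221316

We have X ~ Normal(μ=-38, σ=24.5).

The CDF gives us P(X ≤ k).

Using the CDF:
P(X ≤ -56.81) = 0.221316

This means there's approximately a 22.1% chance that X is at most -56.81.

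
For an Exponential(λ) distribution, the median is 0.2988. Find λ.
λ = 2.3198

For X ~ Exponential(λ), the CDF is F(x) = 1 - e^(-λx).
The median m satisfies F(m) = 0.5:
1 - e^(-λm) = 0.5
e^(-λm) = 0.5
λm = ln(2)
m = ln(2) / λ

Given m = 0.2988:
λ = ln(2) / 0.2988 = 0.693147 / 0.2988 = 2.3198

Verification: ln(2) / 2.3198 = 0.2988 ✓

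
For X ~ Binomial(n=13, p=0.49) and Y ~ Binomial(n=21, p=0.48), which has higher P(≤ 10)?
X has higher probability (P(X ≤ 10) = 0.9907 > P(Y ≤ 10) = 0.5736)

Compute P(≤ 10) for each distribution:

X ~ Binomial(n=13, p=0.49):
P(X ≤ 10) = 0.9907

Y ~ Binomial(n=21, p=0.48):
P(Y ≤ 10) = 0.5736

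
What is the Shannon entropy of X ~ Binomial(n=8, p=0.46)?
1.7599 nats

We have X ~ Binomial(n=8, p=0.46).

The Shannon entropy measures the uncertainty or information content of the distribution.

For a Binomial distribution with n=8, p=0.46:
H(X) = 1.7599 nats

(In bits, this would be 2.5389 bits.)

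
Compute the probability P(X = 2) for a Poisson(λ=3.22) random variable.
0.207135

We have X ~ Poisson(λ=3.22).

For a Poisson distribution, the PMF gives us the probability of each outcome.

Using the PMF formula:
P(X = 2) = 0.207135

Rounded to 4 decimal places: 0.2071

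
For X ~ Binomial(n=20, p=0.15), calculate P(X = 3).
0.242829

We have X ~ Binomial(n=20, p=0.15).

For a Binomial distribution, the PMF gives us the probability of each outcome.

Using the PMF formula:
P(X = 3) = 0.242829

Rounded to 4 decimal places: 0.2428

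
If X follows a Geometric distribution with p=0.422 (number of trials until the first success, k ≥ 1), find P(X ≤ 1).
0.422000

We have X ~ Geometric(p=0.422) (number of trials until the first success, k ≥ 1).

The CDF gives us P(X ≤ k).

Using the CDF:
P(X ≤ 1) = 0.422000

This means there's approximately a 42.2% chance that X is at most 1.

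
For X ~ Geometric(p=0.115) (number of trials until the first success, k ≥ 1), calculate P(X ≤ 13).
0.795703

We have X ~ Geometric(p=0.115) (number of trials until the first success, k ≥ 1).

The CDF gives us P(X ≤ k).

Using the CDF:
P(X ≤ 13) = 0.795703

This means there's approximately a 79.6% chance that X is at most 13.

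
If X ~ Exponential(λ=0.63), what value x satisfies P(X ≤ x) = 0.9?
3.6549

We have X ~ Exponential(λ=0.63).

We want to find x such that P(X ≤ x) = 0.9.

This is the 90th percentile, which means 90% of values fall below this point.

Using the inverse CDF (quantile function):
x = F⁻¹(0.9) = 3.6549

Verification: P(X ≤ 3.6549) = 0.9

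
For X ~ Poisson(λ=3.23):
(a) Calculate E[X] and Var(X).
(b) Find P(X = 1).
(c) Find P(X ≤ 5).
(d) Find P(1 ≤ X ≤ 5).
(a) E[X] = 3.2300, Var(X) = 3.2300
(b) P(X = 1) = 0.127771
(c) P(X ≤ 5) = 0.891144
(d) P(1 ≤ X ≤ 5) = 0.851586

We have X ~ Poisson(λ=3.23).

(a) Moments:
E[X] = 3.2300
Var(X) = 3.2300
σ = √Var(X) = 1.7972

(b) Point probability using PMF:
P(X = 1) = 0.127771

(c) Cumulative probability using CDF:
P(X ≤ 5) = F(5) = 0.891144

(d) Range probability:
P(1 ≤ X ≤ 5) = P(X ≤ 5) - P(X ≤ 0)
                   = F(5) - F(0)
                   = 0.891144 - 0.039557
                   = 0.851586

This means approximately 85.2% of outcomes fall in the interval [1, 5].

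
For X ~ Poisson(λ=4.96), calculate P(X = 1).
0.034784

We have X ~ Poisson(λ=4.96).

For a Poisson distribution, the PMF gives us the probability of each outcome.

Using the PMF formula:
P(X = 1) = 0.034784

Rounded to 4 decimal places: 0.0348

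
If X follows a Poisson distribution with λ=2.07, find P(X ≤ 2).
0.657737

We have X ~ Poisson(λ=2.07).

The CDF gives us P(X ≤ k).

Using the CDF:
P(X ≤ 2) = 0.657737

This means there's approximately a 65.8% chance that X is at most 2.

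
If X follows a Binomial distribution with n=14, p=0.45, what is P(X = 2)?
0.014119

We have X ~ Binomial(n=14, p=0.45).

For a Binomial distribution, the PMF gives us the probability of each outcome.

Using the PMF formula:
P(X = 2) = 0.014119

Rounded to 4 decimal places: 0.0141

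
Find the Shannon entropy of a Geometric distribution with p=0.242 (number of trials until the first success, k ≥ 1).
2.2867 nats

We have X ~ Geometric(p=0.242) (number of trials until the first success, k ≥ 1).

The Shannon entropy measures the uncertainty or information content of the distribution.

For a Geometric distribution with p=0.242 (number of trials until the first success, k ≥ 1):
H(X) = 2.2867 nats

(In bits, this would be 3.2990 bits.)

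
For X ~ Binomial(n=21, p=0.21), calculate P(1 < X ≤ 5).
0.684944

We have X ~ Binomial(n=21, p=0.21).

To find P(1 < X ≤ 5), we use:
P(1 < X ≤ 5) = P(X ≤ 5) - P(X ≤ 1)
                 = F(5) - F(1)
                 = 0.731562 - 0.046617
                 = 0.684944

So there's approximately a 68.5% chance that X falls in this range.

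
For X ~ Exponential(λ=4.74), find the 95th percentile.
0.6320

We have X ~ Exponential(λ=4.74).

We want to find x such that P(X ≤ x) = 0.95.

This is the 95th percentile, which means 95% of values fall below this point.

Using the inverse CDF (quantile function):
x = F⁻¹(0.95) = 0.6320

Verification: P(X ≤ 0.6320) = 0.95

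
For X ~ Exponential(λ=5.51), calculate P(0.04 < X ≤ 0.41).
0.697753

We have X ~ Exponential(λ=5.51).

To find P(0.04 < X ≤ 0.41), we use:
P(0.04 < X ≤ 0.41) = P(X ≤ 0.41) - P(X ≤ 0.04)
                 = F(0.41) - F(0.04)
                 = 0.895556 - 0.197802
                 = 0.697753

So there's approximately a 69.8% chance that X falls in this range.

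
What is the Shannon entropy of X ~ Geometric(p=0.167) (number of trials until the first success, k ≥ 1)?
2.7012 nats

We have X ~ Geometric(p=0.167) (number of trials until the first success, k ≥ 1).

The Shannon entropy measures the uncertainty or information content of the distribution.

For a Geometric distribution with p=0.167 (number of trials until the first success, k ≥ 1):
H(X) = 2.7012 nats

(In bits, this would be 3.8970 bits.)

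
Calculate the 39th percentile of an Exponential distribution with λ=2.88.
0.1716

We have X ~ Exponential(λ=2.88).

We want to find x such that P(X ≤ x) = 0.39.

This is the 39th percentile, which means 39% of values fall below this point.

Using the inverse CDF (quantile function):
x = F⁻¹(0.39) = 0.1716

Verification: P(X ≤ 0.1716) = 0.39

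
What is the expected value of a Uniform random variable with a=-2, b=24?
11.0000

We have X ~ Uniform(a=-2, b=24).

For a Uniform distribution with a=-2, b=24:
E[X] = 11.0000

This is the expected (average) value of X.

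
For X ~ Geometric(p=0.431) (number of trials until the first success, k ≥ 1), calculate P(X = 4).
0.079399

We have X ~ Geometric(p=0.431) (number of trials until the first success, k ≥ 1).

For a Geometric distribution, the PMF gives us the probability of each outcome.

Using the PMF formula:
P(X = 4) = 0.079399

Rounded to 4 decimal places: 0.0794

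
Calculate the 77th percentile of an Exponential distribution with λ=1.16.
1.2670

We have X ~ Exponential(λ=1.16).

We want to find x such that P(X ≤ x) = 0.77.

This is the 77th percentile, which means 77% of values fall below this point.

Using the inverse CDF (quantile function):
x = F⁻¹(0.77) = 1.2670

Verification: P(X ≤ 1.2670) = 0.77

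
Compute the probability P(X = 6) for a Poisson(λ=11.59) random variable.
0.031167

We have X ~ Poisson(λ=11.59).

For a Poisson distribution, the PMF gives us the probability of each outcome.

Using the PMF formula:
P(X = 6) = 0.031167

Rounded to 4 decimal places: 0.0312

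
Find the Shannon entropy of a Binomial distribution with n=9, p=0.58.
1.8085 nats

We have X ~ Binomial(n=9, p=0.58).

The Shannon entropy measures the uncertainty or information content of the distribution.

For a Binomial distribution with n=9, p=0.58:
H(X) = 1.8085 nats

(In bits, this would be 2.6091 bits.)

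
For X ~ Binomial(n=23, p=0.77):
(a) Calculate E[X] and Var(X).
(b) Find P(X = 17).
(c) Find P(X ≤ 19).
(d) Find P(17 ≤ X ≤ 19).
(a) E[X] = 17.7100, Var(X) = 4.0733
(b) P(X = 17) = 0.175713
(c) P(X ≤ 19) = 0.809724
(d) P(17 ≤ X ≤ 19) = 0.544550

We have X ~ Binomial(n=23, p=0.77).

(a) Moments:
E[X] = 17.7100
Var(X) = 4.0733
σ = √Var(X) = 2.0182

(b) Point probability using PMF:
P(X = 17) = 0.175713

(c) Cumulative probability using CDF:
P(X ≤ 19) = F(19) = 0.809724

(d) Range probability:
P(17 ≤ X ≤ 19) = P(X ≤ 19) - P(X ≤ 16)
                   = F(19) - F(16)
                   = 0.809724 - 0.265174
                   = 0.544550

This means approximately 54.5% of outcomes fall in the interval [17, 19].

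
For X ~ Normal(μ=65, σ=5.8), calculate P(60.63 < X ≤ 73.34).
0.699183

We have X ~ Normal(μ=65, σ=5.8).

To find P(60.63 < X ≤ 73.34), we use:
P(60.63 < X ≤ 73.34) = P(X ≤ 73.34) - P(X ≤ 60.63)
                 = F(73.34) - F(60.63)
                 = 0.924773 - 0.225590
                 = 0.699183

So there's approximately a 69.9% chance that X falls in this range.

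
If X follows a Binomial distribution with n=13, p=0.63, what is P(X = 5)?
0.044864

We have X ~ Binomial(n=13, p=0.63).

For a Binomial distribution, the PMF gives us the probability of each outcome.

Using the PMF formula:
P(X = 5) = 0.044864

Rounded to 4 decimal places: 0.0449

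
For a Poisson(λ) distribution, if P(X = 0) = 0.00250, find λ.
λ = 5.9915

For a Poisson(λ) distribution, the PMF at 0 is:
P(X = 0) = λ^0 e^(-λ) / 0! = e^(-λ)

Given P(X = 0) = 0.00250:
e^(-λ) = 0.00250
-λ = ln(0.00250)
λ = -ln(0.00250) = 5.9915

Verification: e^(-5.9915) = 0.00250 ✓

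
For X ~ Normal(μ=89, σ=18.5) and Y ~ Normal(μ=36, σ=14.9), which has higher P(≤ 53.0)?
Y has higher probability (P(Y ≤ 53.0) = 0.8731 > P(X ≤ 53.0) = 0.0258)

Compute P(≤ 53.0) for each distribution:

X ~ Normal(μ=89, σ=18.5):
P(X ≤ 53.0) = 0.0258

Y ~ Normal(μ=36, σ=14.9):
P(Y ≤ 53.0) = 0.8731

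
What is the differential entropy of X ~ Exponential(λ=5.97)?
-0.7867 nats

We have X ~ Exponential(λ=5.97).

The differential entropy measures the uncertainty or information content of the distribution.

For an Exponential distribution with λ=5.97:
h(X) = -0.7867 nats

(In bits, this would be -1.1350 bits.)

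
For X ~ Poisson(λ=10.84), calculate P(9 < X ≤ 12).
0.347947

We have X ~ Poisson(λ=10.84).

To find P(9 < X ≤ 12), we use:
P(9 < X ≤ 12) = P(X ≤ 12) - P(X ≤ 9)
                 = F(12) - F(9)
                 = 0.706071 - 0.358124
                 = 0.347947

So there's approximately a 34.8% chance that X falls in this range.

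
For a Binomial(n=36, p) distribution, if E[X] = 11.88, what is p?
p = 0.33

For a Binomial(n, p) distribution:
E[X] = n × p

Given n = 36 and E[X] = 11.88:
11.88 = 36 × p
p = 11.88 / 36 = 0.33

Verification: Binomial(36, 0.33) has E[X] = 11.88 ✓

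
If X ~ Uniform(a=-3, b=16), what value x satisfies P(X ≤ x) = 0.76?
11.4400

We have X ~ Uniform(a=-3, b=16).

We want to find x such that P(X ≤ x) = 0.76.

This is the 76th percentile, which means 76% of values fall below this point.

Using the inverse CDF (quantile function):
x = F⁻¹(0.76) = 11.4400

Verification: P(X ≤ 11.4400) = 0.76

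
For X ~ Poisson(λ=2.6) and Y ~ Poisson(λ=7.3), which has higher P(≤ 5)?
X has higher probability (P(X ≤ 5) = 0.9510 > P(Y ≤ 5) = 0.2640)

Compute P(≤ 5) for each distribution:

X ~ Poisson(λ=2.6):
P(X ≤ 5) = 0.9510

Y ~ Poisson(λ=7.3):
P(Y ≤ 5) = 0.2640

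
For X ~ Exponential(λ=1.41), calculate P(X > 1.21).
0.181573

We have X ~ Exponential(λ=1.41).

P(X > 1.21) = 1 - P(X ≤ 1.21)
                = 1 - F(1.21)
                = 1 - 0.818427
                = 0.181573

So there's approximately a 18.2% chance that X exceeds 1.21.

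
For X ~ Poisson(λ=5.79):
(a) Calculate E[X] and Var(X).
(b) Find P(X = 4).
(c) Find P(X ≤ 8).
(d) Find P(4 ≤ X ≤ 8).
(a) E[X] = 5.7900, Var(X) = 5.7900
(b) P(X = 4) = 0.143198
(c) P(X ≤ 8) = 0.868146
(d) P(4 ≤ X ≤ 8) = 0.697196

We have X ~ Poisson(λ=5.79).

(a) Moments:
E[X] = 5.7900
Var(X) = 5.7900
σ = √Var(X) = 2.4062

(b) Point probability using PMF:
P(X = 4) = 0.143198

(c) Cumulative probability using CDF:
P(X ≤ 8) = F(8) = 0.868146

(d) Range probability:
P(4 ≤ X ≤ 8) = P(X ≤ 8) - P(X ≤ 3)
                   = F(8) - F(3)
                   = 0.868146 - 0.170950
                   = 0.697196

This means approximately 69.7% of outcomes fall in the interval [4, 8].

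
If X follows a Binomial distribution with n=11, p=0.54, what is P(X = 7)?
0.197834

We have X ~ Binomial(n=11, p=0.54).

For a Binomial distribution, the PMF gives us the probability of each outcome.

Using the PMF formula:
P(X = 7) = 0.197834

Rounded to 4 decimal places: 0.1978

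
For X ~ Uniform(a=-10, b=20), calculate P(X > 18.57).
0.047667

We have X ~ Uniform(a=-10, b=20).

P(X > 18.57) = 1 - P(X ≤ 18.57)
                = 1 - F(18.57)
                = 1 - 0.952333
                = 0.047667

So there's approximately a 4.8% chance that X exceeds 18.57.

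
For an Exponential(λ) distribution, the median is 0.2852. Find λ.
λ = 2.4304

For X ~ Exponential(λ), the CDF is F(x) = 1 - e^(-λx).
The median m satisfies F(m) = 0.5:
1 - e^(-λm) = 0.5
e^(-λm) = 0.5
λm = ln(2)
m = ln(2) / λ

Given m = 0.2852:
λ = ln(2) / 0.2852 = 0.693147 / 0.2852 = 2.4304

Verification: ln(2) / 2.4304 = 0.2852 ✓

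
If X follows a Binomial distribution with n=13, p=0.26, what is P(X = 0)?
0.019953

We have X ~ Binomial(n=13, p=0.26).

For a Binomial distribution, the PMF gives us the probability of each outcome.

Using the PMF formula:
P(X = 0) = 0.019953

Rounded to 4 decimal places: 0.0200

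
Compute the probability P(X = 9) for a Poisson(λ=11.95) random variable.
0.088456

We have X ~ Poisson(λ=11.95).

For a Poisson distribution, the PMF gives us the probability of each outcome.

Using the PMF formula:
P(X = 9) = 0.088456

Rounded to 4 decimal places: 0.0885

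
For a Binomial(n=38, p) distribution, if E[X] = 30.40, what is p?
p = 0.8

For a Binomial(n, p) distribution:
E[X] = n × p

Given n = 38 and E[X] = 30.40:
30.40 = 38 × p
p = 30.40 / 38 = 0.8

Verification: Binomial(38, 0.8) has E[X] = 30.40 ✓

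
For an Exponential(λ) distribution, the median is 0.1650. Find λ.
λ = 4.2009

For X ~ Exponential(λ), the CDF is F(x) = 1 - e^(-λx).
The median m satisfies F(m) = 0.5:
1 - e^(-λm) = 0.5
e^(-λm) = 0.5
λm = ln(2)
m = ln(2) / λ

Given m = 0.1650:
λ = ln(2) / 0.1650 = 0.693147 / 0.1650 = 4.2009

Verification: ln(2) / 4.2009 = 0.1650 ✓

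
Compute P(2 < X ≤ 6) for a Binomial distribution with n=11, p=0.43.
0.775389

We have X ~ Binomial(n=11, p=0.43).

To find P(2 < X ≤ 6), we use:
P(2 < X ≤ 6) = P(X ≤ 6) - P(X ≤ 2)
                 = F(6) - F(2)
                 = 0.859168 - 0.083779
                 = 0.775389

So there's approximately a 77.5% chance that X falls in this range.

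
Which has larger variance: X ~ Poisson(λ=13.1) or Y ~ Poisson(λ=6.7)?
X has larger variance (13.1000 > 6.7000)

Compute the variance for each distribution:

X ~ Poisson(λ=13.1):
Var(X) = 13.1000

Y ~ Poisson(λ=6.7):
Var(Y) = 6.7000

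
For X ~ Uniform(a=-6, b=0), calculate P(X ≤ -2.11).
0.648333

We have X ~ Uniform(a=-6, b=0).

The CDF gives us P(X ≤ k).

Using the CDF:
P(X ≤ -2.11) = 0.648333

This means there's approximately a 64.8% chance that X is at most -2.11.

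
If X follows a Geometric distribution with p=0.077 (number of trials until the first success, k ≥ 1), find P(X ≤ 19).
0.781811

We have X ~ Geometric(p=0.077) (number of trials until the first success, k ≥ 1).

The CDF gives us P(X ≤ k).

Using the CDF:
P(X ≤ 19) = 0.781811

This means there's approximately a 78.2% chance that X is at most 19.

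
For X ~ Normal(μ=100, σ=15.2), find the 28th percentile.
91.1408

We have X ~ Normal(μ=100, σ=15.2).

We want to find x such that P(X ≤ x) = 0.28.

This is the 28th percentile, which means 28% of values fall below this point.

Using the inverse CDF (quantile function):
x = F⁻¹(0.28) = 91.1408

Verification: P(X ≤ 91.1408) = 0.28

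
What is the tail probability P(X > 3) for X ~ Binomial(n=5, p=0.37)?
0.065970

We have X ~ Binomial(n=5, p=0.37).

P(X > 3) = 1 - P(X ≤ 3)
                = 1 - F(3)
                = 1 - 0.934030
                = 0.065970

So there's approximately a 6.6% chance that X exceeds 3.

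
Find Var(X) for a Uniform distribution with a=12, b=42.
75.0000

We have X ~ Uniform(a=12, b=42).

For a Uniform distribution with a=12, b=42:
Var(X) = 75.0000

The variance measures the spread of the distribution around the mean.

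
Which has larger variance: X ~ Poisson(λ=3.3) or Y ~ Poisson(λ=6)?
Y has larger variance (6.0000 > 3.3000)

Compute the variance for each distribution:

X ~ Poisson(λ=3.3):
Var(X) = 3.3000

Y ~ Poisson(λ=6):
Var(Y) = 6.0000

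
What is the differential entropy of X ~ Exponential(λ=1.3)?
0.7376 nats

We have X ~ Exponential(λ=1.3).

The differential entropy measures the uncertainty or information content of the distribution.

For an Exponential distribution with λ=1.3:
h(X) = 0.7376 nats

(In bits, this would be 1.0642 bits.)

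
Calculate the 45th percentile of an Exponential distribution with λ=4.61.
0.1297

We have X ~ Exponential(λ=4.61).

We want to find x such that P(X ≤ x) = 0.45.

This is the 45th percentile, which means 45% of values fall below this point.

Using the inverse CDF (quantile function):
x = F⁻¹(0.45) = 0.1297

Verification: P(X ≤ 0.1297) = 0.45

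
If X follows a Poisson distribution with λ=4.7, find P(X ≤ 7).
0.896031

We have X ~ Poisson(λ=4.7).

The CDF gives us P(X ≤ k).

Using the CDF:
P(X ≤ 7) = 0.896031

This means there's approximately a 89.6% chance that X is at most 7.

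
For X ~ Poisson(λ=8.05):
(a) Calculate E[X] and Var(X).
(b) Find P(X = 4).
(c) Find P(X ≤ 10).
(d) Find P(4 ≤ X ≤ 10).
(a) E[X] = 8.0500, Var(X) = 8.0500
(b) P(X = 4) = 0.055834
(c) P(X ≤ 10) = 0.810892
(d) P(4 ≤ X ≤ 10) = 0.769921

We have X ~ Poisson(λ=8.05).

(a) Moments:
E[X] = 8.0500
Var(X) = 8.0500
σ = √Var(X) = 2.8373

(b) Point probability using PMF:
P(X = 4) = 0.055834

(c) Cumulative probability using CDF:
P(X ≤ 10) = F(10) = 0.810892

(d) Range probability:
P(4 ≤ X ≤ 10) = P(X ≤ 10) - P(X ≤ 3)
                   = F(10) - F(3)
                   = 0.810892 - 0.040971
                   = 0.769921

This means approximately 77.0% of outcomes fall in the interval [4, 10].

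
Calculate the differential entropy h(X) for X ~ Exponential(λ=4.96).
-0.6014 nats

We have X ~ Exponential(λ=4.96).

The differential entropy measures the uncertainty or information content of the distribution.

For an Exponential distribution with λ=4.96:
h(X) = -0.6014 nats

(In bits, this would be -0.8676 bits.)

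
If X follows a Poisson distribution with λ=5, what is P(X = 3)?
0.140374

We have X ~ Poisson(λ=5).

For a Poisson distribution, the PMF gives us the probability of each outcome.

Using the PMF formula:
P(X = 3) = 0.140374

Rounded to 4 decimal places: 0.1404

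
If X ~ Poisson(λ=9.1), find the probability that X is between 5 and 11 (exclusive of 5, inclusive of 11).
0.683449

We have X ~ Poisson(λ=9.1).

To find P(5 < X ≤ 11), we use:
P(5 < X ≤ 11) = P(X ≤ 11) - P(X ≤ 5)
                 = F(11) - F(5)
                 = 0.793200 - 0.109751
                 = 0.683449

So there's approximately a 68.3% chance that X falls in this range.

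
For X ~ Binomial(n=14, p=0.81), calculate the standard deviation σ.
1.4679

We have X ~ Binomial(n=14, p=0.81).

For a Binomial distribution with n=14, p=0.81:
σ = √Var(X) = 1.4679

The standard deviation is the square root of the variance.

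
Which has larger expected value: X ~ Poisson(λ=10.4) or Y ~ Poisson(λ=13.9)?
Y has larger mean (13.9000 > 10.4000)

Compute the expected value for each distribution:

X ~ Poisson(λ=10.4):
E[X] = 10.4000

Y ~ Poisson(λ=13.9):
E[Y] = 13.9000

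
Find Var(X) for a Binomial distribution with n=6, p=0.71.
1.2354

We have X ~ Binomial(n=6, p=0.71).

For a Binomial distribution with n=6, p=0.71:
Var(X) = 1.2354

The variance measures the spread of the distribution around the mean.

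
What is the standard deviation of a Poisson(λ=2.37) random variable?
1.5395

We have X ~ Poisson(λ=2.37).

For a Poisson distribution with λ=2.37:
σ = √Var(X) = 1.5395

The standard deviation is the square root of the variance.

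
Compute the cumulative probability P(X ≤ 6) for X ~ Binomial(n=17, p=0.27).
0.851514

We have X ~ Binomial(n=17, p=0.27).

The CDF gives us P(X ≤ k).

Using the CDF:
P(X ≤ 6) = 0.851514

This means there's approximately a 85.2% chance that X is at most 6.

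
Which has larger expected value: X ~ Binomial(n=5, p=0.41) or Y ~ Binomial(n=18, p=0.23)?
Y has larger mean (4.1400 > 2.0500)

Compute the expected value for each distribution:

X ~ Binomial(n=5, p=0.41):
E[X] = 2.0500

Y ~ Binomial(n=18, p=0.23):
E[Y] = 4.1400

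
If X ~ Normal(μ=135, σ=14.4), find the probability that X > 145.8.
0.226627

We have X ~ Normal(μ=135, σ=14.4).

P(X > 145.8) = 1 - P(X ≤ 145.8)
                = 1 - F(145.8)
                = 1 - 0.773373
                = 0.226627

So there's approximately a 22.7% chance that X exceeds 145.8.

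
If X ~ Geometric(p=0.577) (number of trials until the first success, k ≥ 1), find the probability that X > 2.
0.178929

We have X ~ Geometric(p=0.577) (number of trials until the first success, k ≥ 1).

P(X > 2) = 1 - P(X ≤ 2)
                = 1 - F(2)
                = 1 - 0.821071
                = 0.178929

So there's approximately a 17.9% chance that X exceeds 2.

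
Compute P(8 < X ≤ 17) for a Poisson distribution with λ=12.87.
0.791615

We have X ~ Poisson(λ=12.87).

To find P(8 < X ≤ 17), we use:
P(8 < X ≤ 17) = P(X ≤ 17) - P(X ≤ 8)
                 = F(17) - F(8)
                 = 0.897468 - 0.105853
                 = 0.791615

So there's approximately a 79.2% chance that X falls in this range.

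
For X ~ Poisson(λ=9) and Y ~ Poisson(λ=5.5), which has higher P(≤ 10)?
Y has higher probability (P(Y ≤ 10) = 0.9747 > P(X ≤ 10) = 0.7060)

Compute P(≤ 10) for each distribution:

X ~ Poisson(λ=9):
P(X ≤ 10) = 0.7060

Y ~ Poisson(λ=5.5):
P(Y ≤ 10) = 0.9747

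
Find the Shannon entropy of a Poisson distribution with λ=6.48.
2.3391 nats

We have X ~ Poisson(λ=6.48).

The Shannon entropy measures the uncertainty or information content of the distribution.

For a Poisson distribution with λ=6.48:
H(X) = 2.3391 nats

(In bits, this would be 3.3746 bits.)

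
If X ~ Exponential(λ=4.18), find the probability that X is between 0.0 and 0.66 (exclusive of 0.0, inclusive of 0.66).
0.936632

We have X ~ Exponential(λ=4.18).

To find P(0.0 < X ≤ 0.66), we use:
P(0.0 < X ≤ 0.66) = P(X ≤ 0.66) - P(X ≤ 0.0)
                 = F(0.66) - F(0.0)
                 = 0.936632 - 0.000000
                 = 0.936632

So there's approximately a 93.7% chance that X falls in this range.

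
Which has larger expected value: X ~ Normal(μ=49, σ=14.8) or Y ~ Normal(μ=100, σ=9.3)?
Y has larger mean (100.0000 > 49.0000)

Compute the expected value for each distribution:

X ~ Normal(μ=49, σ=14.8):
E[X] = 49.0000

Y ~ Normal(μ=100, σ=9.3):
E[Y] = 100.0000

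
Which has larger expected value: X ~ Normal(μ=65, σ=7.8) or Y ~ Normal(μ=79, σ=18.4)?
Y has larger mean (79.0000 > 65.0000)

Compute the expected value for each distribution:

X ~ Normal(μ=65, σ=7.8):
E[X] = 65.0000

Y ~ Normal(μ=79, σ=18.4):
E[Y] = 79.0000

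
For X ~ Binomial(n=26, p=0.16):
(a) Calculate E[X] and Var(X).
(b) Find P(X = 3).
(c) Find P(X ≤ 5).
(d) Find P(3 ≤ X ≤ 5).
(a) E[X] = 4.1600, Var(X) = 3.4944
(b) P(X = 3) = 0.193089
(c) P(X ≤ 5) = 0.772487
(d) P(3 ≤ X ≤ 5) = 0.581806

We have X ~ Binomial(n=26, p=0.16).

(a) Moments:
E[X] = 4.1600
Var(X) = 3.4944
σ = √Var(X) = 1.8693

(b) Point probability using PMF:
P(X = 3) = 0.193089

(c) Cumulative probability using CDF:
P(X ≤ 5) = F(5) = 0.772487

(d) Range probability:
P(3 ≤ X ≤ 5) = P(X ≤ 5) - P(X ≤ 2)
                   = F(5) - F(2)
                   = 0.772487 - 0.190681
                   = 0.581806

This means approximately 58.2% of outcomes fall in the interval [3, 5].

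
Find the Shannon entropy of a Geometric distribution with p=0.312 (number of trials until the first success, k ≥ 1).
1.9894 nats

We have X ~ Geometric(p=0.312) (number of trials until the first success, k ≥ 1).

The Shannon entropy measures the uncertainty or information content of the distribution.

For a Geometric distribution with p=0.312 (number of trials until the first success, k ≥ 1):
H(X) = 1.9894 nats

(In bits, this would be 2.8701 bits.)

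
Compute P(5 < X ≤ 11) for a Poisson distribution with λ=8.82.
0.693048

We have X ~ Poisson(λ=8.82).

To find P(5 < X ≤ 11), we use:
P(5 < X ≤ 11) = P(X ≤ 11) - P(X ≤ 5)
                 = F(11) - F(5)
                 = 0.820115 - 0.127067
                 = 0.693048

So there's approximately a 69.3% chance that X falls in this range.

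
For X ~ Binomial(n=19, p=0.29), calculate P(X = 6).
0.188031

We have X ~ Binomial(n=19, p=0.29).

For a Binomial distribution, the PMF gives us the probability of each outcome.

Using the PMF formula:
P(X = 6) = 0.188031

Rounded to 4 decimal places: 0.1880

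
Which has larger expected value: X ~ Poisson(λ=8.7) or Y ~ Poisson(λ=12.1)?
Y has larger mean (12.1000 > 8.7000)

Compute the expected value for each distribution:

X ~ Poisson(λ=8.7):
E[X] = 8.7000

Y ~ Poisson(λ=12.1):
E[Y] = 12.1000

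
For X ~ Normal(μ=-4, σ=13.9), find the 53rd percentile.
-2.9537

We have X ~ Normal(μ=-4, σ=13.9).

We want to find x such that P(X ≤ x) = 0.53.

This is the 53rd percentile, which means 53% of values fall below this point.

Using the inverse CDF (quantile function):
x = F⁻¹(0.53) = -2.9537

Verification: P(X ≤ -2.9537) = 0.53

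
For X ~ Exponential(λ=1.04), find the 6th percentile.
0.0595

We have X ~ Exponential(λ=1.04).

We want to find x such that P(X ≤ x) = 0.06.

This is the 6th percentile, which means 6% of values fall below this point.

Using the inverse CDF (quantile function):
x = F⁻¹(0.06) = 0.0595

Verification: P(X ≤ 0.0595) = 0.06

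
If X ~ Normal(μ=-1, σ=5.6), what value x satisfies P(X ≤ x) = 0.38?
-2.7107

We have X ~ Normal(μ=-1, σ=5.6).

We want to find x such that P(X ≤ x) = 0.38.

This is the 38th percentile, which means 38% of values fall below this point.

Using the inverse CDF (quantile function):
x = F⁻¹(0.38) = -2.7107

Verification: P(X ≤ -2.7107) = 0.38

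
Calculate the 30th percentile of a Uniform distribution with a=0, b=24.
7.2000

We have X ~ Uniform(a=0, b=24).

We want to find x such that P(X ≤ x) = 0.3.

This is the 30th percentile, which means 30% of values fall below this point.

Using the inverse CDF (quantile function):
x = F⁻¹(0.3) = 7.2000

Verification: P(X ≤ 7.2000) = 0.3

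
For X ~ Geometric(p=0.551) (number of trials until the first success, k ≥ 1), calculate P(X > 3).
0.090519

We have X ~ Geometric(p=0.551) (number of trials until the first success, k ≥ 1).

P(X > 3) = 1 - P(X ≤ 3)
                = 1 - F(3)
                = 1 - 0.909481
                = 0.090519

So there's approximately a 9.1% chance that X exceeds 3.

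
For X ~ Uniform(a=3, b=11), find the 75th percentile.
9.0000

We have X ~ Uniform(a=3, b=11).

We want to find x such that P(X ≤ x) = 0.75.

This is the 75th percentile, which means 75% of values fall below this point.

Using the inverse CDF (quantile function):
x = F⁻¹(0.75) = 9.0000

Verification: P(X ≤ 9.0000) = 0.75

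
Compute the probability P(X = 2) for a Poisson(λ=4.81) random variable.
0.094255

We have X ~ Poisson(λ=4.81).

For a Poisson distribution, the PMF gives us the probability of each outcome.

Using the PMF formula:
P(X = 2) = 0.094255

Rounded to 4 decimal places: 0.0943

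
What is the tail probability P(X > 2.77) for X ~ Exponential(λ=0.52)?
0.236833

We have X ~ Exponential(λ=0.52).

P(X > 2.77) = 1 - P(X ≤ 2.77)
                = 1 - F(2.77)
                = 1 - 0.763167
                = 0.236833

So there's approximately a 23.7% chance that X exceeds 2.77.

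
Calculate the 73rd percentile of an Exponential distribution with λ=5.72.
0.2289

We have X ~ Exponential(λ=5.72).

We want to find x such that P(X ≤ x) = 0.73.

This is the 73rd percentile, which means 73% of values fall below this point.

Using the inverse CDF (quantile function):
x = F⁻¹(0.73) = 0.2289

Verification: P(X ≤ 0.2289) = 0.73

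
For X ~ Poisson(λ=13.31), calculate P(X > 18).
0.082882

We have X ~ Poisson(λ=13.31).

P(X > 18) = 1 - P(X ≤ 18)
                = 1 - F(18)
                = 1 - 0.917118
                = 0.082882

So there's approximately a 8.3% chance that X exceeds 18.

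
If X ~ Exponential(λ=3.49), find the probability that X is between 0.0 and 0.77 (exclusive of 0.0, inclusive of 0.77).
0.931936

We have X ~ Exponential(λ=3.49).

To find P(0.0 < X ≤ 0.77), we use:
P(0.0 < X ≤ 0.77) = P(X ≤ 0.77) - P(X ≤ 0.0)
                 = F(0.77) - F(0.0)
                 = 0.931936 - 0.000000
                 = 0.931936

So there's approximately a 93.2% chance that X falls in this range.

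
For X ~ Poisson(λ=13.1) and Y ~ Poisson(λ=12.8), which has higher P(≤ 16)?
Y has higher probability (P(Y ≤ 16) = 0.8495 > P(X ≤ 16) = 0.8282)

Compute P(≤ 16) for each distribution:

X ~ Poisson(λ=13.1):
P(X ≤ 16) = 0.8282

Y ~ Poisson(λ=12.8):
P(Y ≤ 16) = 0.8495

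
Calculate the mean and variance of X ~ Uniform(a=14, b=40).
E[X] = 27.0000, Var(X) = 56.3333

We have X ~ Uniform(a=14, b=40).

For a Uniform distribution with a=14, b=40:

Expected value:
E[X] = 27.0000

Variance:
Var(X) = 56.3333

Standard deviation:
σ = √Var(X) = 7.5056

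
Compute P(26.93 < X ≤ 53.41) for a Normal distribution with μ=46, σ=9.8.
0.749380

We have X ~ Normal(μ=46, σ=9.8).

To find P(26.93 < X ≤ 53.41), we use:
P(26.93 < X ≤ 53.41) = P(X ≤ 53.41) - P(X ≤ 26.93)
                 = F(53.41) - F(26.93)
                 = 0.775212 - 0.025832
                 = 0.749380

So there's approximately a 74.9% chance that X falls in this range.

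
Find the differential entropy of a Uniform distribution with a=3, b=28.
3.2189 nats

We have X ~ Uniform(a=3, b=28).

The differential entropy measures the uncertainty or information content of the distribution.

For a Uniform distribution with a=3, b=28:
h(X) = 3.2189 nats

(In bits, this would be 4.6439 bits.)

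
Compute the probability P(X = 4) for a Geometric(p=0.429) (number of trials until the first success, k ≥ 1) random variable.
0.079867

We have X ~ Geometric(p=0.429) (number of trials until the first success, k ≥ 1).

For a Geometric distribution, the PMF gives us the probability of each outcome.

Using the PMF formula:
P(X = 4) = 0.079867

Rounded to 4 decimal places: 0.0799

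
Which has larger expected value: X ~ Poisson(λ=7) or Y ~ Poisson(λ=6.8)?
X has larger mean (7.0000 > 6.8000)

Compute the expected value for each distribution:

X ~ Poisson(λ=7):
E[X] = 7.0000

Y ~ Poisson(λ=6.8):
E[Y] = 6.8000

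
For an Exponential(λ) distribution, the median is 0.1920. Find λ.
λ = 3.6101

For X ~ Exponential(λ), the CDF is F(x) = 1 - e^(-λx).
The median m satisfies F(m) = 0.5:
1 - e^(-λm) = 0.5
e^(-λm) = 0.5
λm = ln(2)
m = ln(2) / λ

Given m = 0.1920:
λ = ln(2) / 0.1920 = 0.693147 / 0.1920 = 3.6101

Verification: ln(2) / 3.6101 = 0.1920 ✓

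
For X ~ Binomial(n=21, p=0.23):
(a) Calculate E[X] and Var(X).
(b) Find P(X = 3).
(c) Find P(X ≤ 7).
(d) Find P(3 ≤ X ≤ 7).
(a) E[X] = 4.8300, Var(X) = 3.7191
(b) P(X = 3) = 0.146510
(c) P(X ≤ 7) = 0.912230
(d) P(3 ≤ X ≤ 7) = 0.804723

We have X ~ Binomial(n=21, p=0.23).

(a) Moments:
E[X] = 4.8300
Var(X) = 3.7191
σ = √Var(X) = 1.9285

(b) Point probability using PMF:
P(X = 3) = 0.146510

(c) Cumulative probability using CDF:
P(X ≤ 7) = F(7) = 0.912230

(d) Range probability:
P(3 ≤ X ≤ 7) = P(X ≤ 7) - P(X ≤ 2)
                   = F(7) - F(2)
                   = 0.912230 - 0.107507
                   = 0.804723

This means approximately 80.5% of outcomes fall in the interval [3, 7].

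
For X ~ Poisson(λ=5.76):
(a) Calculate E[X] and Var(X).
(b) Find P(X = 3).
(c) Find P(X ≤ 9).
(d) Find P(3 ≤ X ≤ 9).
(a) E[X] = 5.7600, Var(X) = 5.7600
(b) P(X = 3) = 0.100364
(c) P(X ≤ 9) = 0.931608
(d) P(3 ≤ X ≤ 9) = 0.858033

We have X ~ Poisson(λ=5.76).

(a) Moments:
E[X] = 5.7600
Var(X) = 5.7600
σ = √Var(X) = 2.4000

(b) Point probability using PMF:
P(X = 3) = 0.100364

(c) Cumulative probability using CDF:
P(X ≤ 9) = F(9) = 0.931608

(d) Range probability:
P(3 ≤ X ≤ 9) = P(X ≤ 9) - P(X ≤ 2)
                   = F(9) - F(2)
                   = 0.931608 - 0.073575
                   = 0.858033

This means approximately 85.8% of outcomes fall in the interval [3, 9].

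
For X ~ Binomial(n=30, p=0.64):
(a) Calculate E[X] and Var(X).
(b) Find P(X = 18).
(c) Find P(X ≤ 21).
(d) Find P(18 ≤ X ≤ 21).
(a) E[X] = 19.2000, Var(X) = 6.9120
(b) P(X = 18) = 0.133000
(c) P(X ≤ 21) = 0.807839
(d) P(18 ≤ X ≤ 21) = 0.551959

We have X ~ Binomial(n=30, p=0.64).

(a) Moments:
E[X] = 19.2000
Var(X) = 6.9120
σ = √Var(X) = 2.6291

(b) Point probability using PMF:
P(X = 18) = 0.133000

(c) Cumulative probability using CDF:
P(X ≤ 21) = F(21) = 0.807839

(d) Range probability:
P(18 ≤ X ≤ 21) = P(X ≤ 21) - P(X ≤ 17)
                   = F(21) - F(17)
                   = 0.807839 - 0.255881
                   = 0.551959

This means approximately 55.2% of outcomes fall in the interval [18, 21].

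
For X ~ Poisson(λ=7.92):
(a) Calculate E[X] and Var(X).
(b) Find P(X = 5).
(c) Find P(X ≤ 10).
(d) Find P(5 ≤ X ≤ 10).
(a) E[X] = 7.9200, Var(X) = 7.9200
(b) P(X = 5) = 0.094370
(c) P(X ≤ 10) = 0.823747
(d) P(5 ≤ X ≤ 10) = 0.719441

We have X ~ Poisson(λ=7.92).

(a) Moments:
E[X] = 7.9200
Var(X) = 7.9200
σ = √Var(X) = 2.8142

(b) Point probability using PMF:
P(X = 5) = 0.094370

(c) Cumulative probability using CDF:
P(X ≤ 10) = F(10) = 0.823747

(d) Range probability:
P(5 ≤ X ≤ 10) = P(X ≤ 10) - P(X ≤ 4)
                   = F(10) - F(4)
                   = 0.823747 - 0.104305
                   = 0.719441

This means approximately 71.9% of outcomes fall in the interval [5, 10].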